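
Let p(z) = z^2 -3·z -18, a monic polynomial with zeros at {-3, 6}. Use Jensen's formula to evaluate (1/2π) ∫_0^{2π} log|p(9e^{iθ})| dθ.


Zeros: -3, 6; r = 9.
Inside |z| < r: -3, 6. Outside (|z| ≥ r): ∅.
p(0) = -18, so log|p(0)| = log(18) = 2.8904.
Apply Jensen: I(r) = log|p(0)| + Σ_k log(r/|z_k|), summed over zeros inside |z| < r.
  log(r/|z_k|) for z_k = -3: log(9/3) = 1.0986
  log(r/|z_k|) for z_k = 6: log(9/6) = 0.4055
Sum over inside zeros: 1.5041.
I(r) = log|p(0)| + (inside sum) = 2.8904 + 1.5041 = 4.3944.
Closed form (all zeros inside, monic): I(r) = n·log(r) = 2·log(9) = 4.3944. ✓

I(r) ≈ 4.3944.


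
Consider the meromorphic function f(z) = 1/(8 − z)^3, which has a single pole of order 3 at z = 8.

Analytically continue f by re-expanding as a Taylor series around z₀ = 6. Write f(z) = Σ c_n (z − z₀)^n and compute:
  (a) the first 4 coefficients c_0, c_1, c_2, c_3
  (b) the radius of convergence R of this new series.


Let w = z − z₀, so z = z₀ + w.
Then 8 − z = 8 − (z₀ + w) = (8 − z₀) − w = 2 − w.
f(z) = 1/(2 − w)^3 = (1/(2)^3) · (1 − w/(2))^{−3}.
By the binomial series (1−u)^{−3} = Σ_{n≥0} C(n+2, 2) u^n for |u|<1, with u = w/(2):
  c_n = C(n+2, 2) / (2)^(n+3).
  c_0 = 1/(2)^3 = 1/8.
  c_1 = 3/(2)^4 = 3/16.
  c_2 = 6/(2)^5 = 3/16.
  c_3 = 10/(2)^6 = 5/32.
The series is valid for |w/d| < 1, i.e. |z − z₀| < |d|.
Radius of convergence: R = |8 − z₀| = |2| = 2 (distance from z₀ to the singularity z = 8).

c_0 = 1/8, c_1 = 3/16, c_2 = 3/16, c_3 = 5/32; R = 2.


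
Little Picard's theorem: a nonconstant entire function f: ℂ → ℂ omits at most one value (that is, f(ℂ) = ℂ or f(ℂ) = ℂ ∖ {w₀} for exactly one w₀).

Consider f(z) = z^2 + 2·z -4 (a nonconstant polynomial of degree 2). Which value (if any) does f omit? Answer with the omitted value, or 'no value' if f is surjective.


Little Picard bounds the complement of f(ℂ) to at most one point.
For every w ∈ ℂ, the equation p(z) − w = 0 is a nonconstant polynomial in z and hence has at least one root by the fundamental theorem of algebra. So p is surjective onto ℂ, omitting no value.

Omitted value: no value.


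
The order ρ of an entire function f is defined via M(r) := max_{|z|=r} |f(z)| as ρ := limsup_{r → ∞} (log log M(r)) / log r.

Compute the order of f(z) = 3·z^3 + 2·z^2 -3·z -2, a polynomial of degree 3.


|f(z)| ≤ Σ|c_k|·r^k = O(r^3) as r → ∞. Polynomial growth is O(e^{r^ε}) for every ε > 0 (since r^3/e^{r^ε} → 0), so ρ ≤ ε for all ε > 0, i.e. ρ = 0. Every nonconstant polynomial has order 0.
Therefore ρ = 0.

Order ρ = 0.


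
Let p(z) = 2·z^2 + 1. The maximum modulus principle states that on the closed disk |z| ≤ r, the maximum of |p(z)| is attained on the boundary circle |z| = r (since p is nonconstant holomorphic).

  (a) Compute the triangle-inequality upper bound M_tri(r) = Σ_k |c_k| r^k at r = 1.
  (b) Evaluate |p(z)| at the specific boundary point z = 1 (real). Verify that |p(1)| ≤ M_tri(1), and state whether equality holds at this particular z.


Coefficients: c_0 = 1, c_1 = 0, c_2 = 2. Radius r = 1.
Part (a). Triangle bound: M_tri(r) = Σ_k |c_k| r^k
  = |1|·1^0 + |0|·1^1 + |2|·1^2
  = 1 + 0 + 2 = 3.
This bounds M(r) := max_{|z|=r} |p(z)| from above; equality holds iff all terms c_k z^k can be made to align in phase at a single z on |z|=r.
Part (b). At z = 1 (real, on the circle |z| = r):
  p(1) = (1)·1^0 + (0)·1^1 + (2)·1^2 = 3.
  |p(1)| = 3.
Since all nonzero coefficients share the same sign, |p(1)| = 3 = M_tri(1); the triangle bound is attained at z = 1, so in fact M(r) = 3.

M_tri(1) = 3; |p(1)| = 3; equality at z=1: yes.


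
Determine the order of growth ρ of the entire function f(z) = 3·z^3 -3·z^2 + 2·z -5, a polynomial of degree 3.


|f(z)| ≤ Σ|c_k|·r^k = O(r^3) as r → ∞. Polynomial growth is O(e^{r^ε}) for every ε > 0 (since r^3/e^{r^ε} → 0), so ρ ≤ ε for all ε > 0, i.e. ρ = 0. Every nonconstant polynomial has order 0.
Therefore ρ = 0.

Order ρ = 0.


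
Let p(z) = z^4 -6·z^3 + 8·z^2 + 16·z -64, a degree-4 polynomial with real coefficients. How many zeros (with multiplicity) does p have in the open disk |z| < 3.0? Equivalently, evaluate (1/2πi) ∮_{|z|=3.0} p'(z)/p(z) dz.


The zeros of p are: 4, -2, (2 + 2i), (2 - 2i).
Their magnitudes are: 4, 2, 2.828, 2.828.
Zeros with |z| < R = 3.0: -2, (2 + 2i), (2 - 2i).
Count = 3.
By the argument principle, (1/2πi) ∮_{|z|=R} p'(z)/p(z) dz equals exactly this count.

Number of zeros inside |z| < 3.0: 3.


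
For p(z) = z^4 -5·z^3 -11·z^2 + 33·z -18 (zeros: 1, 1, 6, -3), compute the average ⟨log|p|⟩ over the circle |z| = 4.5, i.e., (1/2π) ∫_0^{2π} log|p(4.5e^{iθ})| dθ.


Zeros: -3, 1, 1, 6; r = 4.5.
Inside |z| < r: -3, 1, 1. Outside (|z| ≥ r): 6.
p(0) = -18, so log|p(0)| = log(18) = 2.8904.
Apply Jensen: I(r) = log|p(0)| + Σ_k log(r/|z_k|), summed over zeros inside |z| < r.
  log(r/|z_k|) for z_k = 1: log(4.5/1) = 1.5041
  log(r/|z_k|) for z_k = 1: log(4.5/1) = 1.5041
  log(r/|z_k|) for z_k = -3: log(4.5/3) = 0.4055
  Outside zeros (6) contribute nothing to the Jensen sum.
Sum over inside zeros: 3.4136.
I(r) = log|p(0)| + (inside sum) = 2.8904 + 3.4136 = 6.3040.
Note: since some zeros are outside |z| ≤ r, the simplified n·log(r) form does NOT apply — only the inside zeros contribute.

I(r) ≈ 6.3040.


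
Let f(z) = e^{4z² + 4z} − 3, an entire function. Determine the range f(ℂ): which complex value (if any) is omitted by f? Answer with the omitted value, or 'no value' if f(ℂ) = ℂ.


Little Picard bounds the complement of f(ℂ) to at most one point.
The exponent g(z) = 4z² + 4z is a nonconstant polynomial, hence surjective onto ℂ. So e^{g(z)} takes every value in {e^w : w ∈ ℂ} = ℂ ∖ {0}. Adding -3 shifts the range to ℂ ∖ {-3}. f omits exactly -3.

Omitted value: -3.


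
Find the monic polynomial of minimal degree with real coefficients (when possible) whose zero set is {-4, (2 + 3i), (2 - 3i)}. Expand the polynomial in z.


The polynomial is p(z) = ∏_{α ∈ S} (z − α), where S = {-4, (2 + 3i), (2 - 3i)}.
Expanding the product yields: p(z) = z^3 -3·z + 52.
Note conjugate pairs combine to real quadratics: (z − (2+3i))(z − (2−3i)) = z² − 4z + 13.
The resulting polynomial has degree 3 and real coefficients as required.

p(z) = z^3 -3·z + 52.


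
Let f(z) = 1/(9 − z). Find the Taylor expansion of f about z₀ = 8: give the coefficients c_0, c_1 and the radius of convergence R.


Let w = z − z₀, so z = z₀ + w.
Then 9 − z = 9 − (z₀ + w) = (9 − z₀) − w = 1 − w.
f(z) = 1/(1 − w) = (1/(1)) · 1/(1 − w/(1)) = Σ_{n≥0} w^n / (1)^(n+1).
So c_n = 1/(1)^(n+1):
  c_0 = 1/(1)^1 = 1.
  c_1 = 1/(1)^2 = 1.
The series is valid for |w/d| < 1, i.e. |z − z₀| < |d|.
Radius of convergence: R = |9 − z₀| = |1| = 1 (distance from z₀ to the singularity z = 9).

c_0 = 1, c_1 = 1; R = 1.


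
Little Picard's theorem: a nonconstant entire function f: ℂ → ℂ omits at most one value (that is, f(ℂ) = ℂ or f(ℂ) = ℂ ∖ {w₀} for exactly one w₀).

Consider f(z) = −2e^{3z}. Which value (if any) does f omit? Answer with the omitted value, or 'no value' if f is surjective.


Little Picard bounds the complement of f(ℂ) to at most one point.
e^{3z} is never zero on ℂ, so -2·e^{3z} takes every value in ℂ ∖ {0}. Adding 0 shifts the range to ℂ ∖ {0}. Thus f omits exactly the value 0.

Omitted value: 0.


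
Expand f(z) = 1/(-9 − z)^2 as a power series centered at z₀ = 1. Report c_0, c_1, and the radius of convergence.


Let w = z − z₀, so z = z₀ + w.
Then -9 − z = -9 − (z₀ + w) = (-9 − z₀) − w = -10 − w.
f(z) = 1/(-10 − w)^2 = (1/(-10)^2) · (1 − w/(-10))^{−2}.
By the binomial series (1−u)^{−2} = Σ_{n≥0} C(n+1, 1) u^n for |u|<1, with u = w/(-10):
  c_n = C(n+1, 1) / (-10)^(n+2).
  c_0 = 1/(-10)^2 = 1/100.
  c_1 = 2/(-10)^3 = -1/500.
The series is valid for |w/d| < 1, i.e. |z − z₀| < |d|.
Radius of convergence: R = |-9 − z₀| = |-10| = 10 (distance from z₀ to the singularity z = -9).

c_0 = 1/100, c_1 = -1/500; R = 10.


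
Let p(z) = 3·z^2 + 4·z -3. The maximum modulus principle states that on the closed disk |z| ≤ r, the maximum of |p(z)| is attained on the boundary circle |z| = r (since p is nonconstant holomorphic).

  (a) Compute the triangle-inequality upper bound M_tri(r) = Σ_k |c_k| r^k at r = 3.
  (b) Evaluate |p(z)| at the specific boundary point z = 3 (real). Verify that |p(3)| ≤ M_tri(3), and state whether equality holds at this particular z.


Coefficients: c_0 = -3, c_1 = 4, c_2 = 3. Radius r = 3.
Part (a). Triangle bound: M_tri(r) = Σ_k |c_k| r^k
  = |-3|·3^0 + |4|·3^1 + |3|·3^2
  = 3 + 12 + 27 = 42.
This bounds M(r) := max_{|z|=r} |p(z)| from above; equality holds iff all terms c_k z^k can be made to align in phase at a single z on |z|=r.
Part (b). At z = 3 (real, on the circle |z| = r):
  p(3) = (-3)·3^0 + (4)·3^1 + (3)·3^2 = 36.
  |p(3)| = 36.
Check: |p(3)| = 36 ≤ 42 = M_tri(3). ✓ Equality does not hold at z = 3 (the coefficients have mixed signs, so the terms do not all align in phase there).

M_tri(3) = 42; |p(3)| = 36; equality at z=3: no.


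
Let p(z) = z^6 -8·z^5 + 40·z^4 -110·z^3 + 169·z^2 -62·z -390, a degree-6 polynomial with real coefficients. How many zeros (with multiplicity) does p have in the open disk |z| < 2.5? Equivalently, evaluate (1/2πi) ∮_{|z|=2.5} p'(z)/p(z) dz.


The zeros of p are: 3, (2 + 3i), (2 - 3i), -1, (1 + 3i), (1 - 3i).
Their magnitudes are: 3, 3.606, 3.606, 1, 3.162, 3.162.
Zeros with |z| < R = 2.5: -1.
Count = 1.
By the argument principle, (1/2πi) ∮_{|z|=R} p'(z)/p(z) dz equals exactly this count.

Number of zeros inside |z| < 2.5: 1.


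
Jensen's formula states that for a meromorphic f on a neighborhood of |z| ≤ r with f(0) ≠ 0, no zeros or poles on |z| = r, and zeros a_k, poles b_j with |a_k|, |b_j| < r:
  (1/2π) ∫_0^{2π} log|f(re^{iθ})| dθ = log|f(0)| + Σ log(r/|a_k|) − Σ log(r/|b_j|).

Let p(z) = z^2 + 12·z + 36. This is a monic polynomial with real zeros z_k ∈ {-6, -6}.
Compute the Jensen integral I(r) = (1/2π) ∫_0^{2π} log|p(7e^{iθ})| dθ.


Zeros: -6, -6; r = 7.
Inside |z| < r: -6, -6. Outside (|z| ≥ r): ∅.
p(0) = 36, so log|p(0)| = log(36) = 3.5835.
Apply Jensen: I(r) = log|p(0)| + Σ_k log(r/|z_k|), summed over zeros inside |z| < r.
  log(r/|z_k|) for z_k = -6: log(7/6) = 0.1542
  log(r/|z_k|) for z_k = -6: log(7/6) = 0.1542
Sum over inside zeros: 0.3083.
I(r) = log|p(0)| + (inside sum) = 3.5835 + 0.3083 = 3.8918.
Closed form (all zeros inside, monic): I(r) = n·log(r) = 2·log(7) = 3.8918. ✓

I(r) ≈ 3.8918.


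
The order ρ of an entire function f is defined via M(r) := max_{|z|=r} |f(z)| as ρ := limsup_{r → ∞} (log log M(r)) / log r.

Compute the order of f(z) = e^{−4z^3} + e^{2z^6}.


Each summand is entire of order 3 and 6 respectively (as in the single-exponential case). The order of a sum is at most the max of the orders, so ρ ≤ 6. For the lower bound: on |z|=r choose arg z so that 2z^6 is real positive; then |e^{2z^6}| = e^{2r^6} while |e^{-4z^3}| ≤ e^{4r^3} = o(e^{2r^6}). So |f| ≥ e^{2r^6}(1 − o(1)) and ρ ≥ 6. Hence ρ = max(3, 6) = 6.
Therefore ρ = 6.

Order ρ = 6.


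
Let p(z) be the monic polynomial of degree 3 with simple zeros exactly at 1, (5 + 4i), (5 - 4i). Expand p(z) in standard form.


The polynomial is p(z) = ∏_{α ∈ S} (z − α), where S = {1, (5 + 4i), (5 - 4i)}.
Expanding the product yields: p(z) = z^3 -11·z^2 + 51·z -41.
Note conjugate pairs combine to real quadratics: (z − (5+4i))(z − (5−4i)) = z² − 10z + 41.
The resulting polynomial has degree 3 and real coefficients as required.

p(z) = z^3 -11·z^2 + 51·z -41.


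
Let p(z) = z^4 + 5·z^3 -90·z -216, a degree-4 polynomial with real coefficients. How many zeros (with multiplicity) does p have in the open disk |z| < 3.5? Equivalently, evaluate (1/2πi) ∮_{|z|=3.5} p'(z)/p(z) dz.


The zeros of p are: -3, (-3 + 3i), (-3 - 3i), 4.
Their magnitudes are: 3, 4.243, 4.243, 4.
Zeros with |z| < R = 3.5: -3.
Count = 1.
By the argument principle, (1/2πi) ∮_{|z|=R} p'(z)/p(z) dz equals exactly this count.

Number of zeros inside |z| < 3.5: 1.


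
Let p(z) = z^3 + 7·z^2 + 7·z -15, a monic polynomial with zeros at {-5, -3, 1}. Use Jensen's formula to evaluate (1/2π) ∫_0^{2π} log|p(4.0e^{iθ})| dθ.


Zeros: -5, -3, 1; r = 4.0.
Inside |z| < r: -3, 1. Outside (|z| ≥ r): -5.
p(0) = -15, so log|p(0)| = log(15) = 2.7081.
Apply Jensen: I(r) = log|p(0)| + Σ_k log(r/|z_k|), summed over zeros inside |z| < r.
  log(r/|z_k|) for z_k = -3: log(4.0/3) = 0.2877
  log(r/|z_k|) for z_k = 1: log(4.0/1) = 1.3863
  Outside zeros (-5) contribute nothing to the Jensen sum.
Sum over inside zeros: 1.6740.
I(r) = log|p(0)| + (inside sum) = 2.7081 + 1.6740 = 4.3820.
Note: since some zeros are outside |z| ≤ r, the simplified n·log(r) form does NOT apply — only the inside zeros contribute.

I(r) ≈ 4.3820.


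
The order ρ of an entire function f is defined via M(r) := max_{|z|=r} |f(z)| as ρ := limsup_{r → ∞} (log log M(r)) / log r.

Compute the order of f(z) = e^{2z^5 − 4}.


|e^{2z^5 − 4}| = e^{Re(2·z^5) + -4} ≤ e^{2|z|^5 + -4} = e^{2r^5 + -4} on |z| = r, so ρ ≤ 5. Choosing z on |z|=r so that 2·z^5 is real positive (always possible by picking arg z appropriately) gives |f(z)| = e^{2r^5 + -4}, matching the bound. The additive constant -4 does not affect log log M(r) ~ 5·log r. Hence ρ = 5.
Therefore ρ = 5.

Order ρ = 5.


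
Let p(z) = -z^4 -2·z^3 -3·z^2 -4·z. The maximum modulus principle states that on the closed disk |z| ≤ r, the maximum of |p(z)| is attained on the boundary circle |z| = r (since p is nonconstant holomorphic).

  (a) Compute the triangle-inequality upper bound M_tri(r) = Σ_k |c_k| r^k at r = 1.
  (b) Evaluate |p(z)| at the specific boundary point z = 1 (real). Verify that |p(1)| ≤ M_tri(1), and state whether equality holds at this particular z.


Coefficients: c_0 = 0, c_1 = -4, c_2 = -3, c_3 = -2, c_4 = -1. Radius r = 1.
Part (a). Triangle bound: M_tri(r) = Σ_k |c_k| r^k
  = |0|·1^0 + |-4|·1^1 + |-3|·1^2 + |-2|·1^3 + |-1|·1^4
  = 0 + 4 + 3 + 2 + 1 = 10.
This bounds M(r) := max_{|z|=r} |p(z)| from above; equality holds iff all terms c_k z^k can be made to align in phase at a single z on |z|=r.
Part (b). At z = 1 (real, on the circle |z| = r):
  p(1) = (0)·1^0 + (-4)·1^1 + (-3)·1^2 + (-2)·1^3 + (-1)·1^4 = -10.
  |p(1)| = 10.
Since all nonzero coefficients share the same sign, |p(1)| = 10 = M_tri(1); the triangle bound is attained at z = 1, so in fact M(r) = 10.

M_tri(1) = 10; |p(1)| = 10; equality at z=1: yes.


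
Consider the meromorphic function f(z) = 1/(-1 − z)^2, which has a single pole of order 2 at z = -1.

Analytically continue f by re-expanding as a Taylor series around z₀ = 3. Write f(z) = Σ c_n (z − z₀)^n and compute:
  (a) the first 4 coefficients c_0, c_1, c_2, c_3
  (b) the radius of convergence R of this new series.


Let w = z − z₀, so z = z₀ + w.
Then -1 − z = -1 − (z₀ + w) = (-1 − z₀) − w = -4 − w.
f(z) = 1/(-4 − w)^2 = (1/(-4)^2) · (1 − w/(-4))^{−2}.
By the binomial series (1−u)^{−2} = Σ_{n≥0} C(n+1, 1) u^n for |u|<1, with u = w/(-4):
  c_n = C(n+1, 1) / (-4)^(n+2).
  c_0 = 1/(-4)^2 = 1/16.
  c_1 = 2/(-4)^3 = -1/32.
  c_2 = 3/(-4)^4 = 3/256.
  c_3 = 4/(-4)^5 = -1/256.
The series is valid for |w/d| < 1, i.e. |z − z₀| < |d|.
Radius of convergence: R = |-1 − z₀| = |-4| = 4 (distance from z₀ to the singularity z = -1).

c_0 = 1/16, c_1 = -1/32, c_2 = 3/256, c_3 = -1/256; R = 4.


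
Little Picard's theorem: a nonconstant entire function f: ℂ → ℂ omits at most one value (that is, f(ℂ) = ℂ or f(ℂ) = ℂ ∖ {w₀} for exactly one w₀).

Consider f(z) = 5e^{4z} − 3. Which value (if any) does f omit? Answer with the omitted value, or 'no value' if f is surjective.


Little Picard bounds the complement of f(ℂ) to at most one point.
e^{4z} is never zero on ℂ, so 5·e^{4z} takes every value in ℂ ∖ {0}. Adding -3 shifts the range to ℂ ∖ {-3}. Thus f omits exactly the value -3.

Omitted value: -3.


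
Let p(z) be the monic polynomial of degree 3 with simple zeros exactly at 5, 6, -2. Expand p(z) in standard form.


The polynomial is p(z) = ∏_{α ∈ S} (z − α), where S = {5, 6, -2}.
Expanding the product yields: p(z) = z^3 -9·z^2 + 8·z + 60.
The resulting polynomial has degree 3 and real coefficients as required.

p(z) = z^3 -9·z^2 + 8·z + 60.


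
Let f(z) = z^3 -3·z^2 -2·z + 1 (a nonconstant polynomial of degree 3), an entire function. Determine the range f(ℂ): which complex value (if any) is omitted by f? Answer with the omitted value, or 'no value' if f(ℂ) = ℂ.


Little Picard bounds the complement of f(ℂ) to at most one point.
For every w ∈ ℂ, the equation p(z) − w = 0 is a nonconstant polynomial in z and hence has at least one root by the fundamental theorem of algebra. So p is surjective onto ℂ, omitting no value.

Omitted value: no value.


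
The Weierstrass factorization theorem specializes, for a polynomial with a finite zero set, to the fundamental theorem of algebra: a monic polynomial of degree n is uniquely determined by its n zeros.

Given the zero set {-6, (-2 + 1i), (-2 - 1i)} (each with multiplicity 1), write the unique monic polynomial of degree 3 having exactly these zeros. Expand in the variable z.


The polynomial is p(z) = ∏_{α ∈ S} (z − α), where S = {-6, (-2 + 1i), (-2 - 1i)}.
Expanding the product yields: p(z) = z^3 + 10·z^2 + 29·z + 30.
Note conjugate pairs combine to real quadratics: (z − (-2+1i))(z − (-2−1i)) = z² + 4z + 5.
The resulting polynomial has degree 3 and real coefficients as required.

p(z) = z^3 + 10·z^2 + 29·z + 30.


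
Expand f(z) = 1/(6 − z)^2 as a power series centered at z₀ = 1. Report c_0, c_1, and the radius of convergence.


Let w = z − z₀, so z = z₀ + w.
Then 6 − z = 6 − (z₀ + w) = (6 − z₀) − w = 5 − w.
f(z) = 1/(5 − w)^2 = (1/(5)^2) · (1 − w/(5))^{−2}.
By the binomial series (1−u)^{−2} = Σ_{n≥0} C(n+1, 1) u^n for |u|<1, with u = w/(5):
  c_n = C(n+1, 1) / (5)^(n+2).
  c_0 = 1/(5)^2 = 1/25.
  c_1 = 2/(5)^3 = 2/125.
The series is valid for |w/d| < 1, i.e. |z − z₀| < |d|.
Radius of convergence: R = |6 − z₀| = |5| = 5 (distance from z₀ to the singularity z = 6).

c_0 = 1/25, c_1 = 2/125; R = 5.


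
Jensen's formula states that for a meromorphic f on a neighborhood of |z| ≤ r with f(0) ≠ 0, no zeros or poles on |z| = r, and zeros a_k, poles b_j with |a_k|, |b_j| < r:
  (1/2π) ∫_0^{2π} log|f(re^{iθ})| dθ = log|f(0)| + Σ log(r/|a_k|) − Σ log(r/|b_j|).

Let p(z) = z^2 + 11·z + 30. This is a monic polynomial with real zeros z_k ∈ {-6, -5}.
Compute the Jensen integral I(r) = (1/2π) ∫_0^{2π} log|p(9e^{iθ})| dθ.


Zeros: -6, -5; r = 9.
Inside |z| < r: -6, -5. Outside (|z| ≥ r): ∅.
p(0) = 30, so log|p(0)| = log(30) = 3.4012.
Apply Jensen: I(r) = log|p(0)| + Σ_k log(r/|z_k|), summed over zeros inside |z| < r.
  log(r/|z_k|) for z_k = -6: log(9/6) = 0.4055
  log(r/|z_k|) for z_k = -5: log(9/5) = 0.5878
Sum over inside zeros: 0.9933.
I(r) = log|p(0)| + (inside sum) = 3.4012 + 0.9933 = 4.3944.
Closed form (all zeros inside, monic): I(r) = n·log(r) = 2·log(9) = 4.3944. ✓

I(r) ≈ 4.3944.


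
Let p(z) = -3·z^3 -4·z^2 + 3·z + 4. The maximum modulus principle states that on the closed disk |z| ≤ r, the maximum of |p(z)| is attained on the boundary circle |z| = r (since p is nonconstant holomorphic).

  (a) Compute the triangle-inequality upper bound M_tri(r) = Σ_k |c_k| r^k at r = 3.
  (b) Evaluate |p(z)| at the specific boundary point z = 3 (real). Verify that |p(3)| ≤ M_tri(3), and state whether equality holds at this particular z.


Coefficients: c_0 = 4, c_1 = 3, c_2 = -4, c_3 = -3. Radius r = 3.
Part (a). Triangle bound: M_tri(r) = Σ_k |c_k| r^k
  = |4|·3^0 + |3|·3^1 + |-4|·3^2 + |-3|·3^3
  = 4 + 9 + 36 + 81 = 130.
This bounds M(r) := max_{|z|=r} |p(z)| from above; equality holds iff all terms c_k z^k can be made to align in phase at a single z on |z|=r.
Part (b). At z = 3 (real, on the circle |z| = r):
  p(3) = (4)·3^0 + (3)·3^1 + (-4)·3^2 + (-3)·3^3 = -104.
  |p(3)| = 104.
Check: |p(3)| = 104 ≤ 130 = M_tri(3). ✓ Equality does not hold at z = 3 (the coefficients have mixed signs, so the terms do not all align in phase there).

M_tri(3) = 130; |p(3)| = 104; equality at z=3: no.


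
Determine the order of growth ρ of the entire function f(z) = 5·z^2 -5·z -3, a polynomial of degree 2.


|f(z)| ≤ Σ|c_k|·r^k = O(r^2) as r → ∞. Polynomial growth is O(e^{r^ε}) for every ε > 0 (since r^2/e^{r^ε} → 0), so ρ ≤ ε for all ε > 0, i.e. ρ = 0. Every nonconstant polynomial has order 0.
Therefore ρ = 0.

Order ρ = 0.


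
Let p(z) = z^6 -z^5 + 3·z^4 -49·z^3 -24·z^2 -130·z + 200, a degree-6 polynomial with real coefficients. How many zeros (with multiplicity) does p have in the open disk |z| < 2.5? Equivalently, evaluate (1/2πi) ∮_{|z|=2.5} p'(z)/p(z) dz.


The zeros of p are: 1, (-1 + 3i), (-1 - 3i), 4, (-1 + 2i), (-1 - 2i).
Their magnitudes are: 1, 3.162, 3.162, 4, 2.236, 2.236.
Zeros with |z| < R = 2.5: 1, (-1 + 2i), (-1 - 2i).
Count = 3.
By the argument principle, (1/2πi) ∮_{|z|=R} p'(z)/p(z) dz equals exactly this count.

Number of zeros inside |z| < 2.5: 3.


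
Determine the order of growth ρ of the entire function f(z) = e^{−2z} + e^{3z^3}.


Each summand is entire of order 1 and 3 respectively (as in the single-exponential case). The order of a sum is at most the max of the orders, so ρ ≤ 3. For the lower bound: on |z|=r choose arg z so that 3z^3 is real positive; then |e^{3z^3}| = e^{3r^3} while |e^{-2z}| ≤ e^{2r^1} = o(e^{3r^3}). So |f| ≥ e^{3r^3}(1 − o(1)) and ρ ≥ 3. Hence ρ = max(1, 3) = 3.
Therefore ρ = 3.

Order ρ = 3.


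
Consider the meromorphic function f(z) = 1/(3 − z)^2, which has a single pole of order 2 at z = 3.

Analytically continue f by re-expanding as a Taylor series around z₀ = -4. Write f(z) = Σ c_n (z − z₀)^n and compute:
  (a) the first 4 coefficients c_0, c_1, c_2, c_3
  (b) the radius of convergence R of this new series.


Let w = z − z₀, so z = z₀ + w.
Then 3 − z = 3 − (z₀ + w) = (3 − z₀) − w = 7 − w.
f(z) = 1/(7 − w)^2 = (1/(7)^2) · (1 − w/(7))^{−2}.
By the binomial series (1−u)^{−2} = Σ_{n≥0} C(n+1, 1) u^n for |u|<1, with u = w/(7):
  c_n = C(n+1, 1) / (7)^(n+2).
  c_0 = 1/(7)^2 = 1/49.
  c_1 = 2/(7)^3 = 2/343.
  c_2 = 3/(7)^4 = 3/2401.
  c_3 = 4/(7)^5 = 4/16807.
The series is valid for |w/d| < 1, i.e. |z − z₀| < |d|.
Radius of convergence: R = |3 − z₀| = |7| = 7 (distance from z₀ to the singularity z = 3).

c_0 = 1/49, c_1 = 2/343, c_2 = 3/2401, c_3 = 4/16807; R = 7.


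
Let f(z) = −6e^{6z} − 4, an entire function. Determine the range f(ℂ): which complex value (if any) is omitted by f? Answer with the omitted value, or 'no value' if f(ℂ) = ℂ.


Little Picard bounds the complement of f(ℂ) to at most one point.
e^{6z} is never zero on ℂ, so -6·e^{6z} takes every value in ℂ ∖ {0}. Adding -4 shifts the range to ℂ ∖ {-4}. Thus f omits exactly the value -4.

Omitted value: -4.


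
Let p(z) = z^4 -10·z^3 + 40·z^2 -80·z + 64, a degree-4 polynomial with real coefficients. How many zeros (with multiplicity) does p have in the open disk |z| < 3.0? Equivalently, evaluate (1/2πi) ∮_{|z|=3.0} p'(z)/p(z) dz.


The zeros of p are: 2, (2 + 2i), (2 - 2i), 4.
Their magnitudes are: 2, 2.828, 2.828, 4.
Zeros with |z| < R = 3.0: 2, (2 + 2i), (2 - 2i).
Count = 3.
By the argument principle, (1/2πi) ∮_{|z|=R} p'(z)/p(z) dz equals exactly this count.

Number of zeros inside |z| < 3.0: 3.


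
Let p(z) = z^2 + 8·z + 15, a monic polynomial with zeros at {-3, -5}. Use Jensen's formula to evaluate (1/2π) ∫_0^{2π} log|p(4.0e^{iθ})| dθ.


Zeros: -5, -3; r = 4.0.
Inside |z| < r: -3. Outside (|z| ≥ r): -5.
p(0) = 15, so log|p(0)| = log(15) = 2.7081.
Apply Jensen: I(r) = log|p(0)| + Σ_k log(r/|z_k|), summed over zeros inside |z| < r.
  log(r/|z_k|) for z_k = -3: log(4.0/3) = 0.2877
  Outside zeros (-5) contribute nothing to the Jensen sum.
Sum over inside zeros: 0.2877.
I(r) = log|p(0)| + (inside sum) = 2.7081 + 0.2877 = 2.9957.
Note: since some zeros are outside |z| ≤ r, the simplified n·log(r) form does NOT apply — only the inside zeros contribute.

I(r) ≈ 2.9957.


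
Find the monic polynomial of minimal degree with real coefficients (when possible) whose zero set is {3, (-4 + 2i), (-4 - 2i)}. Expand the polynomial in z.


The polynomial is p(z) = ∏_{α ∈ S} (z − α), where S = {3, (-4 + 2i), (-4 - 2i)}.
Expanding the product yields: p(z) = z^3 + 5·z^2 -4·z -60.
Note conjugate pairs combine to real quadratics: (z − (-4+2i))(z − (-4−2i)) = z² + 8z + 20.
The resulting polynomial has degree 3 and real coefficients as required.

p(z) = z^3 + 5·z^2 -4·z -60.


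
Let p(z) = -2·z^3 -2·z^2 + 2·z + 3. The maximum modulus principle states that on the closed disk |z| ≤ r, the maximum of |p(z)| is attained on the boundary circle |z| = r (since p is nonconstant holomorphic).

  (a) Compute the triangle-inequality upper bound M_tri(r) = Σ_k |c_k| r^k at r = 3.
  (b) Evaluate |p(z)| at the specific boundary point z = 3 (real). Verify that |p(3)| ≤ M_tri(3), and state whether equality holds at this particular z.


Coefficients: c_0 = 3, c_1 = 2, c_2 = -2, c_3 = -2. Radius r = 3.
Part (a). Triangle bound: M_tri(r) = Σ_k |c_k| r^k
  = |3|·3^0 + |2|·3^1 + |-2|·3^2 + |-2|·3^3
  = 3 + 6 + 18 + 54 = 81.
This bounds M(r) := max_{|z|=r} |p(z)| from above; equality holds iff all terms c_k z^k can be made to align in phase at a single z on |z|=r.
Part (b). At z = 3 (real, on the circle |z| = r):
  p(3) = (3)·3^0 + (2)·3^1 + (-2)·3^2 + (-2)·3^3 = -63.
  |p(3)| = 63.
Check: |p(3)| = 63 ≤ 81 = M_tri(3). ✓ Equality does not hold at z = 3 (the coefficients have mixed signs, so the terms do not all align in phase there).

M_tri(3) = 81; |p(3)| = 63; equality at z=3: no.


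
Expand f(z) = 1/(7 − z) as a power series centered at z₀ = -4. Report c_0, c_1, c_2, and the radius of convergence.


Let w = z − z₀, so z = z₀ + w.
Then 7 − z = 7 − (z₀ + w) = (7 − z₀) − w = 11 − w.
f(z) = 1/(11 − w) = (1/(11)) · 1/(1 − w/(11)) = Σ_{n≥0} w^n / (11)^(n+1).
So c_n = 1/(11)^(n+1):
  c_0 = 1/(11)^1 = 1/11.
  c_1 = 1/(11)^2 = 1/121.
  c_2 = 1/(11)^3 = 1/1331.
The series is valid for |w/d| < 1, i.e. |z − z₀| < |d|.
Radius of convergence: R = |7 − z₀| = |11| = 11 (distance from z₀ to the singularity z = 7).

c_0 = 1/11, c_1 = 1/121, c_2 = 1/1331; R = 11.


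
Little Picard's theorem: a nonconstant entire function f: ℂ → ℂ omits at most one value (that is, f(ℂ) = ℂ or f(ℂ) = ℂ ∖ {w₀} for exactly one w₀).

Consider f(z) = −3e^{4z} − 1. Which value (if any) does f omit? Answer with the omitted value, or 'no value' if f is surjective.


Little Picard bounds the complement of f(ℂ) to at most one point.
e^{4z} is never zero on ℂ, so -3·e^{4z} takes every value in ℂ ∖ {0}. Adding -1 shifts the range to ℂ ∖ {-1}. Thus f omits exactly the value -1.

Omitted value: -1.


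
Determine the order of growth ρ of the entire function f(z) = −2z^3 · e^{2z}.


M(r) = max_{|z|=r} |-2|·|z|^3·|e^{2z}| = 2·r^3 · e^{2r^1} (the factors attain their maxima compatibly on |z|=r). Then log M(r) = log 2 + 3·log r + 2r^1, dominated by the last term, so log log M(r) ~ 1·log r. The polynomial factor -2z^3 contributes only a log r term and does not affect the order. ρ = 1.
Therefore ρ = 1.

Order ρ = 1.


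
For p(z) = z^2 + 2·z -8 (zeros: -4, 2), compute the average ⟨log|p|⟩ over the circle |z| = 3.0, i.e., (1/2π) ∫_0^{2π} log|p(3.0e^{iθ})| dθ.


Zeros: -4, 2; r = 3.0.
Inside |z| < r: 2. Outside (|z| ≥ r): -4.
p(0) = -8, so log|p(0)| = log(8) = 2.0794.
Apply Jensen: I(r) = log|p(0)| + Σ_k log(r/|z_k|), summed over zeros inside |z| < r.
  log(r/|z_k|) for z_k = 2: log(3.0/2) = 0.4055
  Outside zeros (-4) contribute nothing to the Jensen sum.
Sum over inside zeros: 0.4055.
I(r) = log|p(0)| + (inside sum) = 2.0794 + 0.4055 = 2.4849.
Note: since some zeros are outside |z| ≤ r, the simplified n·log(r) form does NOT apply — only the inside zeros contribute.

I(r) ≈ 2.4849.


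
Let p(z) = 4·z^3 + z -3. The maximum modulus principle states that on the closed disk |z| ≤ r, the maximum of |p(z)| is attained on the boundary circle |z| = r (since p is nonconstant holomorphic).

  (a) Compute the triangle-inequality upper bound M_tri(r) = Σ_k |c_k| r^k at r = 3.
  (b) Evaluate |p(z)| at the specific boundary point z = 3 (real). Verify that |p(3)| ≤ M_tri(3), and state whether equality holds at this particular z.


Coefficients: c_0 = -3, c_1 = 1, c_2 = 0, c_3 = 4. Radius r = 3.
Part (a). Triangle bound: M_tri(r) = Σ_k |c_k| r^k
  = |-3|·3^0 + |1|·3^1 + |0|·3^2 + |4|·3^3
  = 3 + 3 + 0 + 108 = 114.
This bounds M(r) := max_{|z|=r} |p(z)| from above; equality holds iff all terms c_k z^k can be made to align in phase at a single z on |z|=r.
Part (b). At z = 3 (real, on the circle |z| = r):
  p(3) = (-3)·3^0 + (1)·3^1 + (0)·3^2 + (4)·3^3 = 108.
  |p(3)| = 108.
Check: |p(3)| = 108 ≤ 114 = M_tri(3). ✓ Equality does not hold at z = 3 (the coefficients have mixed signs, so the terms do not all align in phase there).

M_tri(3) = 114; |p(3)| = 108; equality at z=3: no.


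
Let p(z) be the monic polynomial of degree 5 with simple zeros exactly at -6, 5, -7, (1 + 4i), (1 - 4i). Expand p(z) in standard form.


The polynomial is p(z) = ∏_{α ∈ S} (z − α), where S = {-6, 5, -7, (1 + 4i), (1 - 4i)}.
Expanding the product yields: p(z) = z^5 + 6·z^4 -22·z^3 -28·z^2 + 29·z -3570.
Note conjugate pairs combine to real quadratics: (z − (1+4i))(z − (1−4i)) = z² − 2z + 17.
The resulting polynomial has degree 5 and real coefficients as required.

p(z) = z^5 + 6·z^4 -22·z^3 -28·z^2 + 29·z -3570.


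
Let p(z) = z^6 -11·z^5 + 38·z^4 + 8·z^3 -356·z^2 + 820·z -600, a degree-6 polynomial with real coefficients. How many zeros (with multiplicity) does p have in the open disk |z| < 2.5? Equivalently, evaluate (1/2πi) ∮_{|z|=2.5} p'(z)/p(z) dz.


The zeros of p are: 2, (3 + 1i), (3 - 1i), (3 + 1i), (3 - 1i), -3.
Their magnitudes are: 2, 3.162, 3.162, 3.162, 3.162, 3.
Zeros with |z| < R = 2.5: 2.
Count = 1.
By the argument principle, (1/2πi) ∮_{|z|=R} p'(z)/p(z) dz equals exactly this count.

Number of zeros inside |z| < 2.5: 1.


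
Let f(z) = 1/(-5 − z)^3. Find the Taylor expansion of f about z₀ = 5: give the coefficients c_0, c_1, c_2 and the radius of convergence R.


Let w = z − z₀, so z = z₀ + w.
Then -5 − z = -5 − (z₀ + w) = (-5 − z₀) − w = -10 − w.
f(z) = 1/(-10 − w)^3 = (1/(-10)^3) · (1 − w/(-10))^{−3}.
By the binomial series (1−u)^{−3} = Σ_{n≥0} C(n+2, 2) u^n for |u|<1, with u = w/(-10):
  c_n = C(n+2, 2) / (-10)^(n+3).
  c_0 = 1/(-10)^3 = -1/1000.
  c_1 = 3/(-10)^4 = 3/10000.
  c_2 = 6/(-10)^5 = -3/50000.
The series is valid for |w/d| < 1, i.e. |z − z₀| < |d|.
Radius of convergence: R = |-5 − z₀| = |-10| = 10 (distance from z₀ to the singularity z = -5).

c_0 = -1/1000, c_1 = 3/10000, c_2 = -3/50000; R = 10.


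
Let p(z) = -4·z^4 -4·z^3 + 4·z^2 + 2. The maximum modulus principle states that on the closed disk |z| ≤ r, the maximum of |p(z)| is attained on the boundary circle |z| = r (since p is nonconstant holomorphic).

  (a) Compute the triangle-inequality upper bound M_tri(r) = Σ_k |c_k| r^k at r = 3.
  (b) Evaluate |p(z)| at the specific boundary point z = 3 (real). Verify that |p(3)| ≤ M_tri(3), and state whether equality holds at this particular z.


Coefficients: c_0 = 2, c_1 = 0, c_2 = 4, c_3 = -4, c_4 = -4. Radius r = 3.
Part (a). Triangle bound: M_tri(r) = Σ_k |c_k| r^k
  = |2|·3^0 + |0|·3^1 + |4|·3^2 + |-4|·3^3 + |-4|·3^4
  = 2 + 0 + 36 + 108 + 324 = 470.
This bounds M(r) := max_{|z|=r} |p(z)| from above; equality holds iff all terms c_k z^k can be made to align in phase at a single z on |z|=r.
Part (b). At z = 3 (real, on the circle |z| = r):
  p(3) = (2)·3^0 + (0)·3^1 + (4)·3^2 + (-4)·3^3 + (-4)·3^4 = -394.
  |p(3)| = 394.
Check: |p(3)| = 394 ≤ 470 = M_tri(3). ✓ Equality does not hold at z = 3 (the coefficients have mixed signs, so the terms do not all align in phase there).

M_tri(3) = 470; |p(3)| = 394; equality at z=3: no.


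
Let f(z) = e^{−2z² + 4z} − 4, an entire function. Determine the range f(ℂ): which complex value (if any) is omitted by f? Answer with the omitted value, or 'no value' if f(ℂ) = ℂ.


Little Picard bounds the complement of f(ℂ) to at most one point.
The exponent g(z) = −2z² + 4z is a nonconstant polynomial, hence surjective onto ℂ. So e^{g(z)} takes every value in {e^w : w ∈ ℂ} = ℂ ∖ {0}. Adding -4 shifts the range to ℂ ∖ {-4}. f omits exactly -4.

Omitted value: -4.


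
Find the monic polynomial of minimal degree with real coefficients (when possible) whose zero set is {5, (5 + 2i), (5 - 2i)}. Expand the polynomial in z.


The polynomial is p(z) = ∏_{α ∈ S} (z − α), where S = {5, (5 + 2i), (5 - 2i)}.
Expanding the product yields: p(z) = z^3 -15·z^2 + 79·z -145.
Note conjugate pairs combine to real quadratics: (z − (5+2i))(z − (5−2i)) = z² − 10z + 29.
The resulting polynomial has degree 3 and real coefficients as required.

p(z) = z^3 -15·z^2 + 79·z -145.


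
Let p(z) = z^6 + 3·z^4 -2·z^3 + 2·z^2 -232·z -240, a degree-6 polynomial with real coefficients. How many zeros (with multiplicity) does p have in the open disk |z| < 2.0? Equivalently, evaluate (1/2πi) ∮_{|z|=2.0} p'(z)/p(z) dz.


The zeros of p are: 3, (-2 + 2i), (-2 - 2i), (1 + 3i), (1 - 3i), -1.
Their magnitudes are: 3, 2.828, 2.828, 3.162, 3.162, 1.
Zeros with |z| < R = 2.0: -1.
Count = 1.
By the argument principle, (1/2πi) ∮_{|z|=R} p'(z)/p(z) dz equals exactly this count.

Number of zeros inside |z| < 2.0: 1.


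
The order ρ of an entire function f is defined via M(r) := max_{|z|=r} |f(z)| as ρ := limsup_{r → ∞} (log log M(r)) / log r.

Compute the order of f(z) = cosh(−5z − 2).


cosh(w) is a linear combination of e^{iw} and e^{−iw} (or e^w, e^{−w} in the hyperbolic case), so |cosh(w)| ≤ e^{|w|}. With w = −5z − 2, |w| ≤ 5|z| + 2 = 5r + 2 on |z| = r, giving M(r) ≤ e^{5r + 2}, so ρ ≤ 1. On a suitable ray (z = it for sin/cos; z = t for sinh/cosh, t real → ∞), |cosh(−5z − 2)| grows like e^{5|t|}/2, so ρ ≥ 1. Hence ρ = 1.
Therefore ρ = 1.

Order ρ = 1.


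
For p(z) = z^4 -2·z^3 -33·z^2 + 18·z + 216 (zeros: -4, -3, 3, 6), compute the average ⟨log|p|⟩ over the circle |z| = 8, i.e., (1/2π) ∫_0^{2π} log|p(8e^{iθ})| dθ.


Zeros: -4, -3, 3, 6; r = 8.
Inside |z| < r: -4, -3, 3, 6. Outside (|z| ≥ r): ∅.
p(0) = 216, so log|p(0)| = log(216) = 5.3753.
Apply Jensen: I(r) = log|p(0)| + Σ_k log(r/|z_k|), summed over zeros inside |z| < r.
  log(r/|z_k|) for z_k = -4: log(8/4) = 0.6931
  log(r/|z_k|) for z_k = -3: log(8/3) = 0.9808
  log(r/|z_k|) for z_k = 3: log(8/3) = 0.9808
  log(r/|z_k|) for z_k = 6: log(8/6) = 0.2877
Sum over inside zeros: 2.9425.
I(r) = log|p(0)| + (inside sum) = 5.3753 + 2.9425 = 8.3178.
Closed form (all zeros inside, monic): I(r) = n·log(r) = 4·log(8) = 8.3178. ✓

I(r) ≈ 8.3178.


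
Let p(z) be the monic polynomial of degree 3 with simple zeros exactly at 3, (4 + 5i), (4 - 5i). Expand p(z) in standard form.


The polynomial is p(z) = ∏_{α ∈ S} (z − α), where S = {3, (4 + 5i), (4 - 5i)}.
Expanding the product yields: p(z) = z^3 -11·z^2 + 65·z -123.
Note conjugate pairs combine to real quadratics: (z − (4+5i))(z − (4−5i)) = z² − 8z + 41.
The resulting polynomial has degree 3 and real coefficients as required.

p(z) = z^3 -11·z^2 + 65·z -123.


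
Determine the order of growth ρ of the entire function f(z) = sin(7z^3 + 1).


Write sin(w) = (e^{iw} ± e^{−iw})/(2 or 2i), so |sin(w)| ≤ e^{|w|}. With w = 7z^3 + 1, |w| ≤ 7r^3 + 1 on |z|=r, giving M(r) ≤ e^{7r^3 + 1} and ρ ≤ 3. For the lower bound, choose z on |z|=r with 7z^3 purely imaginary of modulus 7r^3; then |sin(7z^3 + 1)| grows like e^{7r^3}/2, so ρ ≥ 3. Hence ρ = 3.
Therefore ρ = 3.

Order ρ = 3.


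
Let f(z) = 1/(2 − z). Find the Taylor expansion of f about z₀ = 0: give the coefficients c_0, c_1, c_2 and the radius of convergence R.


Let w = z − z₀, so z = z₀ + w.
Then 2 − z = 2 − (z₀ + w) = (2 − z₀) − w = 2 − w.
f(z) = 1/(2 − w) = (1/(2)) · 1/(1 − w/(2)) = Σ_{n≥0} w^n / (2)^(n+1).
So c_n = 1/(2)^(n+1):
  c_0 = 1/(2)^1 = 1/2.
  c_1 = 1/(2)^2 = 1/4.
  c_2 = 1/(2)^3 = 1/8.
The series is valid for |w/d| < 1, i.e. |z − z₀| < |d|.
Radius of convergence: R = |2 − z₀| = |2| = 2 (distance from z₀ to the singularity z = 2).

c_0 = 1/2, c_1 = 1/4, c_2 = 1/8; R = 2.


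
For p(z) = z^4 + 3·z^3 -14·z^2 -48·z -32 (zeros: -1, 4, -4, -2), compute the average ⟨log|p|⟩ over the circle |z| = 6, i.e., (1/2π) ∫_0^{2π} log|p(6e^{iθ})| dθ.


Zeros: -4, -2, -1, 4; r = 6.
Inside |z| < r: -4, -2, -1, 4. Outside (|z| ≥ r): ∅.
p(0) = -32, so log|p(0)| = log(32) = 3.4657.
Apply Jensen: I(r) = log|p(0)| + Σ_k log(r/|z_k|), summed over zeros inside |z| < r.
  log(r/|z_k|) for z_k = -1: log(6/1) = 1.7918
  log(r/|z_k|) for z_k = 4: log(6/4) = 0.4055
  log(r/|z_k|) for z_k = -4: log(6/4) = 0.4055
  log(r/|z_k|) for z_k = -2: log(6/2) = 1.0986
Sum over inside zeros: 3.7013.
I(r) = log|p(0)| + (inside sum) = 3.4657 + 3.7013 = 7.1670.
Closed form (all zeros inside, monic): I(r) = n·log(r) = 4·log(6) = 7.1670. ✓

I(r) ≈ 7.1670.


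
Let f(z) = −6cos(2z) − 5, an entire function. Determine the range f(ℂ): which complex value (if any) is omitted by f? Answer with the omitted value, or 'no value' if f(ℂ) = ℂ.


Little Picard bounds the complement of f(ℂ) to at most one point.
cos is entire and surjective onto ℂ: for every w ∈ ℂ, cos(ζ) = w has a solution ζ ∈ ℂ (e.g., via the complex inverse arccos). With ζ = 2z this gives z = ζ/(2). Then -6·cos(2z) takes every value in -6·ℂ = ℂ, and adding -5 is a bijection of ℂ. So f is surjective and omits no value. (Note: only on the real line is cos bounded by [−1, 1].)

Omitted value: no value.


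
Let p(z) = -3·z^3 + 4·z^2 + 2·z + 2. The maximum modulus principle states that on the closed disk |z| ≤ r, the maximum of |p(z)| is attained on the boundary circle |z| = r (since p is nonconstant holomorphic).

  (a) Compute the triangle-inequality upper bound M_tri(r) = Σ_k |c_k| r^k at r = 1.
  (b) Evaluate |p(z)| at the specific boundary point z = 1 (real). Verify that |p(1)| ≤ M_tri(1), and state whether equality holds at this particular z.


Coefficients: c_0 = 2, c_1 = 2, c_2 = 4, c_3 = -3. Radius r = 1.
Part (a). Triangle bound: M_tri(r) = Σ_k |c_k| r^k
  = |2|·1^0 + |2|·1^1 + |4|·1^2 + |-3|·1^3
  = 2 + 2 + 4 + 3 = 11.
This bounds M(r) := max_{|z|=r} |p(z)| from above; equality holds iff all terms c_k z^k can be made to align in phase at a single z on |z|=r.
Part (b). At z = 1 (real, on the circle |z| = r):
  p(1) = (2)·1^0 + (2)·1^1 + (4)·1^2 + (-3)·1^3 = 5.
  |p(1)| = 5.
Check: |p(1)| = 5 ≤ 11 = M_tri(1). ✓ Equality does not hold at z = 1 (the coefficients have mixed signs, so the terms do not all align in phase there).

M_tri(1) = 11; |p(1)| = 5; equality at z=1: no.


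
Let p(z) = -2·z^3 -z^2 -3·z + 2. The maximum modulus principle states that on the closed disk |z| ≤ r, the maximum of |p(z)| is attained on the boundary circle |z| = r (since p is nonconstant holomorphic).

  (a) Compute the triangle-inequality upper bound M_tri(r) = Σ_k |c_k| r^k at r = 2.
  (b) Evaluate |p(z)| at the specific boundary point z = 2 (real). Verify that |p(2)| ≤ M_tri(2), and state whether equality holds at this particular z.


Coefficients: c_0 = 2, c_1 = -3, c_2 = -1, c_3 = -2. Radius r = 2.
Part (a). Triangle bound: M_tri(r) = Σ_k |c_k| r^k
  = |2|·2^0 + |-3|·2^1 + |-1|·2^2 + |-2|·2^3
  = 2 + 6 + 4 + 16 = 28.
This bounds M(r) := max_{|z|=r} |p(z)| from above; equality holds iff all terms c_k z^k can be made to align in phase at a single z on |z|=r.
Part (b). At z = 2 (real, on the circle |z| = r):
  p(2) = (2)·2^0 + (-3)·2^1 + (-1)·2^2 + (-2)·2^3 = -24.
  |p(2)| = 24.
Check: |p(2)| = 24 ≤ 28 = M_tri(2). ✓ Equality does not hold at z = 2 (the coefficients have mixed signs, so the terms do not all align in phase there).

M_tri(2) = 28; |p(2)| = 24; equality at z=2: no.
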